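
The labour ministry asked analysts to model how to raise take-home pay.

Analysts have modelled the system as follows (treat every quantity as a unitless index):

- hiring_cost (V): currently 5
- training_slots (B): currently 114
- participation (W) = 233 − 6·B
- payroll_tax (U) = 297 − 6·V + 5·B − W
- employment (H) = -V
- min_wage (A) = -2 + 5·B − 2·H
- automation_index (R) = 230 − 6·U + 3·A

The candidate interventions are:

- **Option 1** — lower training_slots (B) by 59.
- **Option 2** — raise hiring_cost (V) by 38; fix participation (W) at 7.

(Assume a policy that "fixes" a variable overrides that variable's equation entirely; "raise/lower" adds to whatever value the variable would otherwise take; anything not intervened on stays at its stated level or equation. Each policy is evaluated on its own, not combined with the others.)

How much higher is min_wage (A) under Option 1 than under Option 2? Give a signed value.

Option 1 (B − 59):
  V = 5
  B = 114 − 59 = 55
  H = 0 − 5 = -5
  A = -2 + 5·55 − 2·(-5) = 283
Option 2 (V + 38, W := 7):
  V = 5 + 38 = 43
  B = 114
  H = 0 − 43 = -43
  A = -2 + 5·114 − 2·(-43) = 654
A: 283 − 654 = -371

-371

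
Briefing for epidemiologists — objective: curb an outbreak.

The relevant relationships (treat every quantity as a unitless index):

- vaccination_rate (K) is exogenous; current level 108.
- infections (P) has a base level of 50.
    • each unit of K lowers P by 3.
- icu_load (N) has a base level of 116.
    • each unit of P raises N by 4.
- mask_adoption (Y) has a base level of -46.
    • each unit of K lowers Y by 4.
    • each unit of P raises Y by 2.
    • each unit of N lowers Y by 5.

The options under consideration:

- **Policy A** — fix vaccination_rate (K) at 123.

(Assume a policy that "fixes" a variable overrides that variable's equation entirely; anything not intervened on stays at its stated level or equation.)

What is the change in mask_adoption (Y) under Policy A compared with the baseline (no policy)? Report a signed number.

750

Baseline:
  K = 108
  P = 50 − 3·108 = -274
  N = 116 + 4·(-274) = -980
  Y = -46 − 4·108 + 2·(-274) − 5·(-980) = 3874
Policy A (K := 123):
  K = 123
  P = 50 − 3·123 = -319
  N = 116 + 4·(-319) = -1160
  Y = -46 − 4·123 + 2·(-319) − 5·(-1160) = 4624
Change in Y: 4624 − 3874 = 750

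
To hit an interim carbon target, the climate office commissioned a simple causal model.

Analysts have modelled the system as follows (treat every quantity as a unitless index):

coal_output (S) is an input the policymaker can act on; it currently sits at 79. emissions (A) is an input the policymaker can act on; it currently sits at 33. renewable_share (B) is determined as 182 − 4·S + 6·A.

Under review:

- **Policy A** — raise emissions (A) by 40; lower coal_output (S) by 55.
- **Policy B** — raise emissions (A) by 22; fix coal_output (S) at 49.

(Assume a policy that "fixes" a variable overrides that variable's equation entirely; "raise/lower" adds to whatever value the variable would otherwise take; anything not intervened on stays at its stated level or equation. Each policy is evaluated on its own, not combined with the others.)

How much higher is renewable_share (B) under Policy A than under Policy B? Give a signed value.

208

Policy A (A + 40, S − 55):
  S = 79 − 55 = 24
  A = 33 + 40 = 73
  B = 182 − 4·24 + 6·73 = 524
Policy B (A + 22, S := 49):
  S = 49
  A = 33 + 22 = 55
  B = 182 − 4·49 + 6·55 = 316
B: 524 − 316 = 208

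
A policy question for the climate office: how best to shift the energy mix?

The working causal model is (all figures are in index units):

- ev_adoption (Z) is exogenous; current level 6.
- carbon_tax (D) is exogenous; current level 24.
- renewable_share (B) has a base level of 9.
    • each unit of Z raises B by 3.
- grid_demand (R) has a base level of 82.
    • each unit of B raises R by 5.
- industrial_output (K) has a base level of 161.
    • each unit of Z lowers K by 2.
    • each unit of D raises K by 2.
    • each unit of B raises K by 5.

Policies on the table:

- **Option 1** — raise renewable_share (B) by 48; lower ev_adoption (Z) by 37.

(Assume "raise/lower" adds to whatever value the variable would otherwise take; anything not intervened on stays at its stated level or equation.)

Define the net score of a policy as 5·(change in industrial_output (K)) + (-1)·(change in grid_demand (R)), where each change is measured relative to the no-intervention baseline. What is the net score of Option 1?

-890

Baseline:
  Z = 6
  D = 24
  B = 9 + 3·6 = 27
  R = 82 + 5·27 = 217
  K = 161 − 2·6 + 2·24 + 5·27 = 332
Option 1 (B + 48, Z − 37):
  Z = 6 − 37 = -31
  D = 24
  B = 9 + 3·(-31) (+48 from intervention) = -36
  R = 82 + 5·(-36) = -98
  K = 161 − 2·(-31) + 2·24 + 5·(-36) = 91
ΔK = 91 − 332 = -241; ΔR = -98 − 217 = -315
Score = 5·(-241) + (-1)·(-315) = -890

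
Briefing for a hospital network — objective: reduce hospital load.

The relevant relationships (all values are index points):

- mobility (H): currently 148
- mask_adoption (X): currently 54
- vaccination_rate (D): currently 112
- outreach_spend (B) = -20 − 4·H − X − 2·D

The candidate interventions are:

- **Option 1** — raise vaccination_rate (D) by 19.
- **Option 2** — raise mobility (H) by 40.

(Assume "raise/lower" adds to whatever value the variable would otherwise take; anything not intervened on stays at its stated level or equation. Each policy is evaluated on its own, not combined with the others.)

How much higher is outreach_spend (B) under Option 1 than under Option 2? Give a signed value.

Option 1 (D + 19):
  H = 148
  X = 54
  D = 112 + 19 = 131
  B = -20 − 4·148 − 54 − 2·131 = -928
Option 2 (H + 40):
  H = 148 + 40 = 188
  X = 54
  D = 112
  B = -20 − 4·188 − 54 − 2·112 = -1050
B: -928 − (-1050) = 122

122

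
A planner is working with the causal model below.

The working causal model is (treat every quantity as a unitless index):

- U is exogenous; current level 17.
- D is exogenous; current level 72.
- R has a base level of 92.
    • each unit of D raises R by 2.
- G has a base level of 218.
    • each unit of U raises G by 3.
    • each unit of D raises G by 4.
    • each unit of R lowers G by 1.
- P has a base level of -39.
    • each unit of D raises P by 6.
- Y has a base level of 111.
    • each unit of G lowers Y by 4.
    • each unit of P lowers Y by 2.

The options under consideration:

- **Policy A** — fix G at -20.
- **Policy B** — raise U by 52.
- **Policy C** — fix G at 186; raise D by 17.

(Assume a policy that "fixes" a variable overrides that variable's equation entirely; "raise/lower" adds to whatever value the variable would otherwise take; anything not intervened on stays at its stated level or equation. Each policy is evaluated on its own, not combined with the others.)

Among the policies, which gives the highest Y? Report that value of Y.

-595

Policy A (G := -20):
  U = 17
  D = 72
  R = 92 + 2·72 = 236
  G = -20
  P = -39 + 6·72 = 393
  Y = 111 − 4·(-20) − 2·393 = -595
Policy B (U + 52):
  U = 17 + 52 = 69
  D = 72
  R = 92 + 2·72 = 236
  G = 218 + 3·69 + 4·72 − 236 = 477
  P = -39 + 6·72 = 393
  Y = 111 − 4·477 − 2·393 = -2583
Policy C (G := 186, D + 17):
  U = 17
  D = 72 + 17 = 89
  R = 92 + 2·89 = 270
  G = 186
  P = -39 + 6·89 = 495
  Y = 111 − 4·186 − 2·495 = -1623
Comparing — Policy A: Y=-595, Policy B: Y=-2583, Policy C: Y=-1623. Highest is -595 (Policy A).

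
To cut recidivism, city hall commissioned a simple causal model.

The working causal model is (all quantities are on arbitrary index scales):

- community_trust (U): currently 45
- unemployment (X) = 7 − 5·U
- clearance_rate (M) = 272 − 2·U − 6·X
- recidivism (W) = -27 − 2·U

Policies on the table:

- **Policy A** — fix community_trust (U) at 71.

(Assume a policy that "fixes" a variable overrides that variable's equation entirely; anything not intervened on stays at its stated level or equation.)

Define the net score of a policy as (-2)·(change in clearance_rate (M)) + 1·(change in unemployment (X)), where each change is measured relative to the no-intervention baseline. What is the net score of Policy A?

-1586

Baseline:
  U = 45
  X = 7 − 5·45 = -218
  M = 272 − 2·45 − 6·(-218) = 1490
Policy A (U := 71):
  U = 71
  X = 7 − 5·71 = -348
  M = 272 − 2·71 − 6·(-348) = 2218
ΔM = 2218 − 1490 = 728; ΔX = -348 − (-218) = -130
Score = (-2)·728 + 1·(-130) = -1586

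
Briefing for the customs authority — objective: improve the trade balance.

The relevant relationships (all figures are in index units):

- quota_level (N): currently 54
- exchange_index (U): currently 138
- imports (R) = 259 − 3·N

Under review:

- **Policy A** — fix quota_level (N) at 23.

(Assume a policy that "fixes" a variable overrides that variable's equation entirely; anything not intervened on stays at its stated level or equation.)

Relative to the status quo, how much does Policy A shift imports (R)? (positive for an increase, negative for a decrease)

93

Baseline:
  N = 54
  R = 259 − 3·54 = 97
Policy A (N := 23):
  N = 23
  R = 259 − 3·23 = 190
Change in R: 190 − 97 = 93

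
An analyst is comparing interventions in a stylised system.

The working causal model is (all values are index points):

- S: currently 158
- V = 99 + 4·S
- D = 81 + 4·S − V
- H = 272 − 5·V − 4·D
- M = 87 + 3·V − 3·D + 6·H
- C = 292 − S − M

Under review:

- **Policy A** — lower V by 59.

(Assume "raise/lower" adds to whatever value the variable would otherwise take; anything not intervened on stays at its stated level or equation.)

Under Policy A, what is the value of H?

-3252

Policy A (V − 59):
  S = 158
  V = 99 + 4·158 (−59 from intervention) = 672
  D = 81 + 4·158 − 672 = 41
  H = 272 − 5·672 − 4·41 = -3252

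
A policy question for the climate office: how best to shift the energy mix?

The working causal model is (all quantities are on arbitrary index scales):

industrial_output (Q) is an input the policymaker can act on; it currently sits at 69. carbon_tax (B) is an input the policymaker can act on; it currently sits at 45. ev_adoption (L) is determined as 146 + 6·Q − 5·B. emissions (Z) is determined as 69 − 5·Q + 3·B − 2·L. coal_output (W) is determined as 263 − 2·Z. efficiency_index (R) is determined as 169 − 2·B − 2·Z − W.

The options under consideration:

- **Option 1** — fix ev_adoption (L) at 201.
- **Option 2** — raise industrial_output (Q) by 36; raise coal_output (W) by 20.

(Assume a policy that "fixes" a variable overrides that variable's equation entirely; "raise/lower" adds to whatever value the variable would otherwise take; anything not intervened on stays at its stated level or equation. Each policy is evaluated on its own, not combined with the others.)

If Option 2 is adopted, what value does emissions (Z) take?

Option 2 (Q + 36, W + 20):
  Q = 69 + 36 = 105
  B = 45
  L = 146 + 6·105 − 5·45 = 551
  Z = 69 − 5·105 + 3·45 − 2·551 = -1423

-1423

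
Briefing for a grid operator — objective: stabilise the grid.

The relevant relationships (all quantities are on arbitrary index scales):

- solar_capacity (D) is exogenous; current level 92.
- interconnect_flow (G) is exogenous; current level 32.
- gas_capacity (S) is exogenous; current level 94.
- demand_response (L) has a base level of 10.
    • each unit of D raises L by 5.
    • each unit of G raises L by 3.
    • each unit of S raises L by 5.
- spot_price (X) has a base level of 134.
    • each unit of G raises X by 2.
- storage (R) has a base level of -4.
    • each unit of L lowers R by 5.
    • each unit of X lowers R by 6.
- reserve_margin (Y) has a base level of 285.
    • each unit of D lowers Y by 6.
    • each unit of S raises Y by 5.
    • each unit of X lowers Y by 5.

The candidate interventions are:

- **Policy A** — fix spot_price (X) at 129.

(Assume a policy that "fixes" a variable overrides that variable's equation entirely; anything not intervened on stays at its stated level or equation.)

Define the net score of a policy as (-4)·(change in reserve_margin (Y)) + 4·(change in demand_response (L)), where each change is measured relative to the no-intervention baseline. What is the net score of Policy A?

-1380

Baseline:
  D = 92
  G = 32
  S = 94
  L = 10 + 5·92 + 3·32 + 5·94 = 1036
  X = 134 + 2·32 = 198
  Y = 285 − 6·92 + 5·94 − 5·198 = -787
Policy A (X := 129):
  D = 92
  G = 32
  S = 94
  L = 10 + 5·92 + 3·32 + 5·94 = 1036
  X = 129
  Y = 285 − 6·92 + 5·94 − 5·129 = -442
ΔY = -442 − (-787) = 345; ΔL = 1036 − 1036 = 0
Score = (-4)·345 + 4·0 = -1380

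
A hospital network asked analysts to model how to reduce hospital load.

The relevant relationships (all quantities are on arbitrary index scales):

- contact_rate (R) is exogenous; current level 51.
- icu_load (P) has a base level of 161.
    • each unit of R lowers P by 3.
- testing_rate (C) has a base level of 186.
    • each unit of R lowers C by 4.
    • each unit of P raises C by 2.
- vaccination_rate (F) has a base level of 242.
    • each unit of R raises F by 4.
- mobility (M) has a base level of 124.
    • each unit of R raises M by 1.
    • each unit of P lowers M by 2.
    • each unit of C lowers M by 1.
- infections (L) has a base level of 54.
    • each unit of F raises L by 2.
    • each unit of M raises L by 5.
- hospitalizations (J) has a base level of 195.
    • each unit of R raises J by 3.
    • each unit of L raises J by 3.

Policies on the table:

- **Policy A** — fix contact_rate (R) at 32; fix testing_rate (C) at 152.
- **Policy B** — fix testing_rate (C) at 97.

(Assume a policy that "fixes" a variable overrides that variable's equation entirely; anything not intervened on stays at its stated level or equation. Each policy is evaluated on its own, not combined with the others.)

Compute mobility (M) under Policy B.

62

Policy B (C := 97):
  R = 51
  P = 161 − 3·51 = 8
  C = 97
  M = 124 + 51 − 2·8 − 97 = 62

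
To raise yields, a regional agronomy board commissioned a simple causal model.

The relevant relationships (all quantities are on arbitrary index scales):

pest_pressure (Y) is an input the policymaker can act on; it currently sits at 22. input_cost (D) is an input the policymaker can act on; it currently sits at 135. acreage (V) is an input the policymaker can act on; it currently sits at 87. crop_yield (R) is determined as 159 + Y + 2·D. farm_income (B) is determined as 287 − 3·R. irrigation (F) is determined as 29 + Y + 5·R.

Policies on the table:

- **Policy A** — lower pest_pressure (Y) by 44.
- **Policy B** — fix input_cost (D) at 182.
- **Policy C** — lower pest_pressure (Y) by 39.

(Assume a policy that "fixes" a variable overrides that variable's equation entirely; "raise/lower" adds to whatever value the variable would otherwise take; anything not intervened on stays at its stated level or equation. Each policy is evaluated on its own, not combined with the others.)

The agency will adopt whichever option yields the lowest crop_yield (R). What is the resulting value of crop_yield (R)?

Policy A (Y − 44):
  Y = 22 − 44 = -22
  D = 135
  R = 159 + (-22) + 2·135 = 407
Policy B (D := 182):
  Y = 22
  D = 182
  R = 159 + 22 + 2·182 = 545
Policy C (Y − 39):
  Y = 22 − 39 = -17
  D = 135
  R = 159 + (-17) + 2·135 = 412
Comparing — Policy A: R=407, Policy B: R=545, Policy C: R=412. Lowest is 407 (Policy A).

407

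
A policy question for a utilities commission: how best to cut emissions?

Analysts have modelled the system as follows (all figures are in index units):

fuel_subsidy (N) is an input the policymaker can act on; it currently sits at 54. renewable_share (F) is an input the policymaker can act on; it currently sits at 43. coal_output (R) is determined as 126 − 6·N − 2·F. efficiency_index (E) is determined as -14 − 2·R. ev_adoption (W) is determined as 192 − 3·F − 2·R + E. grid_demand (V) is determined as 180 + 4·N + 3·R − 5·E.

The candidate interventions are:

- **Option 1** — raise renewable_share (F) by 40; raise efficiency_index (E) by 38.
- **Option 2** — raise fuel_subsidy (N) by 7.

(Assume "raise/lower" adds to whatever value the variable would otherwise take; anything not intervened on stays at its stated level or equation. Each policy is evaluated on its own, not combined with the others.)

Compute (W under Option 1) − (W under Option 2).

70

Option 1 (F + 40, E + 38):
  N = 54
  F = 43 + 40 = 83
  R = 126 − 6·54 − 2·83 = -364
  E = -14 − 2·(-364) (+38 from intervention) = 752
  W = 192 − 3·83 − 2·(-364) + 752 = 1423
Option 2 (N + 7):
  N = 54 + 7 = 61
  F = 43
  R = 126 − 6·61 − 2·43 = -326
  E = -14 − 2·(-326) = 638
  W = 192 − 3·43 − 2·(-326) + 638 = 1353
W: 1423 − 1353 = 70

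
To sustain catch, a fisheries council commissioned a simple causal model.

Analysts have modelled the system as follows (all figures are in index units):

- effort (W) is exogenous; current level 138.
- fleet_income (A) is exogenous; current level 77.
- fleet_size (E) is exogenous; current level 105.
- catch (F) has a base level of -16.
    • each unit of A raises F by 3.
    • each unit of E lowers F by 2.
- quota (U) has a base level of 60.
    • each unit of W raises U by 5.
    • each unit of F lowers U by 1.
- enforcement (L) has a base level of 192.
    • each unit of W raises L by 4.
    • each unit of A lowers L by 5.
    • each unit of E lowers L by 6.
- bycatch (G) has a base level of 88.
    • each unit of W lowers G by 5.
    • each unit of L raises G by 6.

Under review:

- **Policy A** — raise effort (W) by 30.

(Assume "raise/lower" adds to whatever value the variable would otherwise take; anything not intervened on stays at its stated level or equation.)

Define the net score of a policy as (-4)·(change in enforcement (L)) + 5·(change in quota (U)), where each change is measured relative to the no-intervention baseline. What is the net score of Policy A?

270

Baseline:
  W = 138
  A = 77
  E = 105
  F = -16 + 3·77 − 2·105 = 5
  U = 60 + 5·138 − 5 = 745
  L = 192 + 4·138 − 5·77 − 6·105 = -271
Policy A (W + 30):
  W = 138 + 30 = 168
  A = 77
  E = 105
  F = -16 + 3·77 − 2·105 = 5
  U = 60 + 5·168 − 5 = 895
  L = 192 + 4·168 − 5·77 − 6·105 = -151
ΔL = -151 − (-271) = 120; ΔU = 895 − 745 = 150
Score = (-4)·120 + 5·150 = 270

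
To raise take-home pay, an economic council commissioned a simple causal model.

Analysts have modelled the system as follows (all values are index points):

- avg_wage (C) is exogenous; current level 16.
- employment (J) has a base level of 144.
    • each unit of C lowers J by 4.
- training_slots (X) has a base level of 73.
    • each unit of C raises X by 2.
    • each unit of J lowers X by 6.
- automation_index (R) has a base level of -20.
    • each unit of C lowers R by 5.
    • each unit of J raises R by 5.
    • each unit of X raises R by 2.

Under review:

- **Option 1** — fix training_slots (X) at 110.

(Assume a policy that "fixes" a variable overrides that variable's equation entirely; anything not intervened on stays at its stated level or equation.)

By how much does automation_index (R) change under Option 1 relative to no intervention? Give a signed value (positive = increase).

Baseline:
  C = 16
  J = 144 − 4·16 = 80
  X = 73 + 2·16 − 6·80 = -375
  R = -20 − 5·16 + 5·80 + 2·(-375) = -450
Option 1 (X := 110):
  C = 16
  J = 144 − 4·16 = 80
  X = 110
  R = -20 − 5·16 + 5·80 + 2·110 = 520
Change in R: 520 − (-450) = 970

970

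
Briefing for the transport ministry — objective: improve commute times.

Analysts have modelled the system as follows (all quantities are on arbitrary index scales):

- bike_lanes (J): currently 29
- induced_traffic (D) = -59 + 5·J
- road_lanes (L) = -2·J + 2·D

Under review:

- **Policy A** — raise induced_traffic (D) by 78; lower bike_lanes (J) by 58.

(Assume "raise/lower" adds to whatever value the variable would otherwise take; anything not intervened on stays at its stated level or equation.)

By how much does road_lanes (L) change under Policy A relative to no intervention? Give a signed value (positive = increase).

Baseline:
  J = 29
  D = -59 + 5·29 = 86
  L = 0 − 2·29 + 2·86 = 114
Policy A (D + 78, J − 58):
  J = 29 − 58 = -29
  D = -59 + 5·(-29) (+78 from intervention) = -126
  L = 0 − 2·(-29) + 2·(-126) = -194
Change in L: -194 − 114 = -308

-308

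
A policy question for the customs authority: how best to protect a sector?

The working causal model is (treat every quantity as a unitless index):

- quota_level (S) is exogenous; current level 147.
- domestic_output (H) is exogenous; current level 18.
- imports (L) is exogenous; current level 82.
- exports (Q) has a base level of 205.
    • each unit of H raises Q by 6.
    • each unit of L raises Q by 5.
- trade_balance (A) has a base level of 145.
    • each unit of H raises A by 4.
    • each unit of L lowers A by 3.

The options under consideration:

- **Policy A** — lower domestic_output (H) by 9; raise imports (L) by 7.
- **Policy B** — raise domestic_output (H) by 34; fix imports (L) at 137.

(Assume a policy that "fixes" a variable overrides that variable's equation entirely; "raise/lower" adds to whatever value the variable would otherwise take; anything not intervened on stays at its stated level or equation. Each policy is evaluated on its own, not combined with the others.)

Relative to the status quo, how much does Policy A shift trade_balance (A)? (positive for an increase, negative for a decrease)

-57

Baseline:
  H = 18
  L = 82
  A = 145 + 4·18 − 3·82 = -29
Policy A (H − 9, L + 7):
  H = 18 − 9 = 9
  L = 82 + 7 = 89
  A = 145 + 4·9 − 3·89 = -86
Change in A: -86 − (-29) = -57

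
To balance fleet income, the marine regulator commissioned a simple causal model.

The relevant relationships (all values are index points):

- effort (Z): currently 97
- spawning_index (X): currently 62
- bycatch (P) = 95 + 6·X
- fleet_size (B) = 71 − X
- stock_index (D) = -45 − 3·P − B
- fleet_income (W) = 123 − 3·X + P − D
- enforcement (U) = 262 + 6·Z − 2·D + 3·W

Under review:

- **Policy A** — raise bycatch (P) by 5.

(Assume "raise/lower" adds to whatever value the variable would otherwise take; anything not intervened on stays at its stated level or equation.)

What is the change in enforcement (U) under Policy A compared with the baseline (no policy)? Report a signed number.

Baseline:
  Z = 97
  X = 62
  P = 95 + 6·62 = 467
  B = 71 − 62 = 9
  D = -45 − 3·467 − 9 = -1455
  W = 123 − 3·62 + 467 − (-1455) = 1859
  U = 262 + 6·97 − 2·(-1455) + 3·1859 = 9331
Policy A (P + 5):
  Z = 97
  X = 62
  P = 95 + 6·62 (+5 from intervention) = 472
  B = 71 − 62 = 9
  D = -45 − 3·472 − 9 = -1470
  W = 123 − 3·62 + 472 − (-1470) = 1879
  U = 262 + 6·97 − 2·(-1470) + 3·1879 = 9421
Change in U: 9421 − 9331 = 90

90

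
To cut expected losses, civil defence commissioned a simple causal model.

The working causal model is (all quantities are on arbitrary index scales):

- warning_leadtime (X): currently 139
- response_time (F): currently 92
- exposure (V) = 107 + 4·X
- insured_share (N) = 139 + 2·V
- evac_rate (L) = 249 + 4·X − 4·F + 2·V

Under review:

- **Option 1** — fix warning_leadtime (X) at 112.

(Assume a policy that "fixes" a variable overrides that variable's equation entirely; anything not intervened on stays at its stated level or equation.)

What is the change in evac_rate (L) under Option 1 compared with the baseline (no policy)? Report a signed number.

-324

Baseline:
  X = 139
  F = 92
  V = 107 + 4·139 = 663
  L = 249 + 4·139 − 4·92 + 2·663 = 1763
Option 1 (X := 112):
  X = 112
  F = 92
  V = 107 + 4·112 = 555
  L = 249 + 4·112 − 4·92 + 2·555 = 1439
Change in L: 1439 − 1763 = -324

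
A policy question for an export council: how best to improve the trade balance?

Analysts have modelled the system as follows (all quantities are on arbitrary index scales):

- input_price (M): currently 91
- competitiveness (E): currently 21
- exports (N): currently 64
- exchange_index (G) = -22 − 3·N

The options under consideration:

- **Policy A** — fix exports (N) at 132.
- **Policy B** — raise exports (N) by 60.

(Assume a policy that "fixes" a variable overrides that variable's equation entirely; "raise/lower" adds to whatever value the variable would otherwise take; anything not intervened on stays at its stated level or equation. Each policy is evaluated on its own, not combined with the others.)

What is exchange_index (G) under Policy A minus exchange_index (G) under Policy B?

Policy A (N := 132):
  N = 132
  G = -22 − 3·132 = -418
Policy B (N + 60):
  N = 64 + 60 = 124
  G = -22 − 3·124 = -394
G: -418 − (-394) = -24

-24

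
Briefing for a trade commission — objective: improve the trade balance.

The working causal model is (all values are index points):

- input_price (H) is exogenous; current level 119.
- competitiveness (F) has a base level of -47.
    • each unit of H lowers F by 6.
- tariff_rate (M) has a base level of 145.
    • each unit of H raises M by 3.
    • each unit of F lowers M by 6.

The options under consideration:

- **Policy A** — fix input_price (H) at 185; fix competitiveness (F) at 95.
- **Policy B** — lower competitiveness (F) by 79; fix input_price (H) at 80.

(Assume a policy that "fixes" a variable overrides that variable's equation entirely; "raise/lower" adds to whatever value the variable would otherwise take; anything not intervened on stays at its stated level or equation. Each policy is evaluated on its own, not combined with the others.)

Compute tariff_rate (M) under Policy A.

130

Policy A (H := 185, F := 95):
  H = 185
  F = 95
  M = 145 + 3·185 − 6·95 = 130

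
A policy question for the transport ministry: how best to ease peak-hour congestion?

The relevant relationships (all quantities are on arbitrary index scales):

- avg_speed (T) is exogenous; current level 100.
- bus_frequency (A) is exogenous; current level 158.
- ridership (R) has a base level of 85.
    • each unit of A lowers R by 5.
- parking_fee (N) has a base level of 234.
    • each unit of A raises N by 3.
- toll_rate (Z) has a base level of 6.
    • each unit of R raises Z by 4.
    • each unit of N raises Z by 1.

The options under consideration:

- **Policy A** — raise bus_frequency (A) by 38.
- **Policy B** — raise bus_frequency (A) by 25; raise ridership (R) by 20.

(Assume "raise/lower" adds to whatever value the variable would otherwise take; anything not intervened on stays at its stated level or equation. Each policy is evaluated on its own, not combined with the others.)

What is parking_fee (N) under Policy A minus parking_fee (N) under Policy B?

39

Policy A (A + 38):
  A = 158 + 38 = 196
  N = 234 + 3·196 = 822
Policy B (A + 25, R + 20):
  A = 158 + 25 = 183
  N = 234 + 3·183 = 783
N: 822 − 783 = 39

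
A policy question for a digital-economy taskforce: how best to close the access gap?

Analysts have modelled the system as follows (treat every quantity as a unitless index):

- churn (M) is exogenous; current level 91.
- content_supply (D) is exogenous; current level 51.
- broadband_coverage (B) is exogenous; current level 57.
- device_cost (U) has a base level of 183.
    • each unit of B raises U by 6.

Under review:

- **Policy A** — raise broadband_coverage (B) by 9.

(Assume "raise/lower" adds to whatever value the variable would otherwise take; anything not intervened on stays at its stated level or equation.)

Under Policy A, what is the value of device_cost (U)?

Policy A (B + 9):
  B = 57 + 9 = 66
  U = 183 + 6·66 = 579

579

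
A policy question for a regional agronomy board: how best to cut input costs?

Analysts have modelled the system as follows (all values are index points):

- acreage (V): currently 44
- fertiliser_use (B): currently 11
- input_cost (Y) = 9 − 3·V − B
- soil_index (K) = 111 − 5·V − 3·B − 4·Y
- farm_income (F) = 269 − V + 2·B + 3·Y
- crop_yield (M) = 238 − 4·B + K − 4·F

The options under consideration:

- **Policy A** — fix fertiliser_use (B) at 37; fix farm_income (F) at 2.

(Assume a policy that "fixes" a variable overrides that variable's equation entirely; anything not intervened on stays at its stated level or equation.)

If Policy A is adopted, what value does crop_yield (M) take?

502

Policy A (B := 37, F := 2):
  V = 44
  B = 37
  Y = 9 − 3·44 − 37 = -160
  K = 111 − 5·44 − 3·37 − 4·(-160) = 420
  F = 2
  M = 238 − 4·37 + 420 − 4·2 = 502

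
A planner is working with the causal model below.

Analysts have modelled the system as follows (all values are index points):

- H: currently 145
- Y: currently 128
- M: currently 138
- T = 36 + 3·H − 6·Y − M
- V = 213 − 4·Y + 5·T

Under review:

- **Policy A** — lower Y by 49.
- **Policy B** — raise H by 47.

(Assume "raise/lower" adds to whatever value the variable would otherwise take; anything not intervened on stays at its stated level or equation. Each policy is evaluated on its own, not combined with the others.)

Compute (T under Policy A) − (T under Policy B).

153

Policy A (Y − 49):
  H = 145
  Y = 128 − 49 = 79
  M = 138
  T = 36 + 3·145 − 6·79 − 138 = -141
Policy B (H + 47):
  H = 145 + 47 = 192
  Y = 128
  M = 138
  T = 36 + 3·192 − 6·128 − 138 = -294
T: -141 − (-294) = 153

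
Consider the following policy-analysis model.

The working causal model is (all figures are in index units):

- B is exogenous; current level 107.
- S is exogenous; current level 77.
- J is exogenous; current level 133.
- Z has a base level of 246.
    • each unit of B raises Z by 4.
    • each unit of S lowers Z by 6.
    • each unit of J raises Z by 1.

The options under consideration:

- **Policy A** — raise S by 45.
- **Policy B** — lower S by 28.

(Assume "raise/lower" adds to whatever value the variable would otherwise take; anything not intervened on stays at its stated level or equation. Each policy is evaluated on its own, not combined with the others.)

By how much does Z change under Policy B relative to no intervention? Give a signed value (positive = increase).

Baseline:
  B = 107
  S = 77
  J = 133
  Z = 246 + 4·107 − 6·77 + 133 = 345
Policy B (S − 28):
  B = 107
  S = 77 − 28 = 49
  J = 133
  Z = 246 + 4·107 − 6·49 + 133 = 513
Change in Z: 513 − 345 = 168

168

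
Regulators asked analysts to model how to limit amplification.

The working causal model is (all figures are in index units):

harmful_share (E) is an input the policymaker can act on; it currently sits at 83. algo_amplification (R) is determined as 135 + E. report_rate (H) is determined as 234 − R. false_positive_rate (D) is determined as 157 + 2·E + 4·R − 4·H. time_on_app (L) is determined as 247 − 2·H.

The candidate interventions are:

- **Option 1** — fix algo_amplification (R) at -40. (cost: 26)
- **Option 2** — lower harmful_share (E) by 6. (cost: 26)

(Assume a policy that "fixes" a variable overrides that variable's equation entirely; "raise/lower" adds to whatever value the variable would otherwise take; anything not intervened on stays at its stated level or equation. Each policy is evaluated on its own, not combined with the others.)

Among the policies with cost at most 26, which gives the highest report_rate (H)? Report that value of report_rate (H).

Option 1 (R := -40):
  E = 83
  R = -40
  H = 234 − (-40) = 274
Option 2 (E − 6):
  E = 83 − 6 = 77
  R = 135 + 77 = 212
  H = 234 − 212 = 22
Comparing — Option 1: H=274, Option 2: H=22. Highest is 274 (Option 1).

274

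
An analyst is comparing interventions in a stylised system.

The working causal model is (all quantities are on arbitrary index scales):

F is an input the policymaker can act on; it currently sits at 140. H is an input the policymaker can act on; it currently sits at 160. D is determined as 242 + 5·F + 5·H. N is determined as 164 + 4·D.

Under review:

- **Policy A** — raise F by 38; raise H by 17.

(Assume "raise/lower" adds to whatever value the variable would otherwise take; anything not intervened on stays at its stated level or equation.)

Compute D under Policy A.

2017

Policy A (F + 38, H + 17):
  F = 140 + 38 = 178
  H = 160 + 17 = 177
  D = 242 + 5·178 + 5·177 = 2017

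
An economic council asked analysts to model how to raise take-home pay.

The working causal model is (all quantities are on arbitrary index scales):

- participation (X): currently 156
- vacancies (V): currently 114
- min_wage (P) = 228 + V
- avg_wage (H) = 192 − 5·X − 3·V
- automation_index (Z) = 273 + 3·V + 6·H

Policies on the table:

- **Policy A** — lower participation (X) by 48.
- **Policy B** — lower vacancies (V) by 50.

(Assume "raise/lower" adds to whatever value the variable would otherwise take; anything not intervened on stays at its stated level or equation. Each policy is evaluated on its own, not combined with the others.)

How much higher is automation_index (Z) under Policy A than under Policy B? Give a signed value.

690

Policy A (X − 48):
  X = 156 − 48 = 108
  V = 114
  H = 192 − 5·108 − 3·114 = -690
  Z = 273 + 3·114 + 6·(-690) = -3525
Policy B (V − 50):
  X = 156
  V = 114 − 50 = 64
  H = 192 − 5·156 − 3·64 = -780
  Z = 273 + 3·64 + 6·(-780) = -4215
Z: -3525 − (-4215) = 690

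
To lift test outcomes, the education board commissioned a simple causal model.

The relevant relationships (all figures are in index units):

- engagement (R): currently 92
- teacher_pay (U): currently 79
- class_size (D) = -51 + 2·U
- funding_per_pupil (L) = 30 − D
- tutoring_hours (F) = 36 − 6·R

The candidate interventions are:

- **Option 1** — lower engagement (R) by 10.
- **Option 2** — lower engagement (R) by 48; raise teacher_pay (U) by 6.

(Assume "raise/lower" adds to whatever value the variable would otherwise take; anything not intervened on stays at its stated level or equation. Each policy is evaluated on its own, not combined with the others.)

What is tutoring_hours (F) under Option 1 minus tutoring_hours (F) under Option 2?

-228

Option 1 (R − 10):
  R = 92 − 10 = 82
  F = 36 − 6·82 = -456
Option 2 (R − 48, U + 6):
  R = 92 − 48 = 44
  F = 36 − 6·44 = -228
F: -456 − (-228) = -228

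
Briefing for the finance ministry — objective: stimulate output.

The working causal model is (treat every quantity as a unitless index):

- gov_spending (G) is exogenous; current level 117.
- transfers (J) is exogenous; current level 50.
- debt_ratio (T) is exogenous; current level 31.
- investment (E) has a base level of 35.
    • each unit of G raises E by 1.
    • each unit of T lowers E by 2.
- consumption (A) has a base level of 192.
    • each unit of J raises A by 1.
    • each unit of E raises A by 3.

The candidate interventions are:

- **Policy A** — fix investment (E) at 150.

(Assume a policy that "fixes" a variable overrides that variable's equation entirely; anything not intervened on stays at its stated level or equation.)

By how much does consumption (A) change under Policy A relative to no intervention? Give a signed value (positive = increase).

Baseline:
  G = 117
  J = 50
  T = 31
  E = 35 + 117 − 2·31 = 90
  A = 192 + 50 + 3·90 = 512
Policy A (E := 150):
  G = 117
  J = 50
  T = 31
  E = 150
  A = 192 + 50 + 3·150 = 692
Change in A: 692 − 512 = 180

180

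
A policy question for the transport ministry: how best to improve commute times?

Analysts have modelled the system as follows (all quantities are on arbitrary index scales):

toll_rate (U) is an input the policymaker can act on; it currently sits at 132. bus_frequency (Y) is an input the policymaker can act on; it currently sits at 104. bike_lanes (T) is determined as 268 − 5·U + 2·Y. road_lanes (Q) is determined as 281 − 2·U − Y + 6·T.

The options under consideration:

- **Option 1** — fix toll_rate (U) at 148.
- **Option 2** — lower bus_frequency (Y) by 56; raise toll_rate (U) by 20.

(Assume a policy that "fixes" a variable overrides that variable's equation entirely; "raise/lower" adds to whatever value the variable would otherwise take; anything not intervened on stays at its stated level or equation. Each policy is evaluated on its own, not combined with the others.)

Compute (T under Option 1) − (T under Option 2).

Option 1 (U := 148):
  U = 148
  Y = 104
  T = 268 − 5·148 + 2·104 = -264
Option 2 (Y − 56, U + 20):
  U = 132 + 20 = 152
  Y = 104 − 56 = 48
  T = 268 − 5·152 + 2·48 = -396
T: -264 − (-396) = 132

132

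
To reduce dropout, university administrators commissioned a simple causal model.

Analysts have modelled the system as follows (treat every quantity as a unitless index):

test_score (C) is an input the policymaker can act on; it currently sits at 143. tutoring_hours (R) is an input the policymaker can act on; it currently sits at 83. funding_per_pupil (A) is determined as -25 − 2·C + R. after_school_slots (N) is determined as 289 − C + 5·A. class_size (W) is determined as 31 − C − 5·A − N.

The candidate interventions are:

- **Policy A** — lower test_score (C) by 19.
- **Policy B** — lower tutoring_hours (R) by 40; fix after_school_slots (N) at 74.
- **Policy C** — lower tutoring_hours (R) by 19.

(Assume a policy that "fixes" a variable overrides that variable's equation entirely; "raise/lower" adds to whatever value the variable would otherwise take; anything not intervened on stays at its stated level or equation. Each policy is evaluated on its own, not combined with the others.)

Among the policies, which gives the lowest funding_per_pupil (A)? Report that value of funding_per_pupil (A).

Policy A (C − 19):
  C = 143 − 19 = 124
  R = 83
  A = -25 − 2·124 + 83 = -190
Policy B (R − 40, N := 74):
  C = 143
  R = 83 − 40 = 43
  A = -25 − 2·143 + 43 = -268
Policy C (R − 19):
  C = 143
  R = 83 − 19 = 64
  A = -25 − 2·143 + 64 = -247
Comparing — Policy A: A=-190, Policy B: A=-268, Policy C: A=-247. Lowest is -268 (Policy B).

-268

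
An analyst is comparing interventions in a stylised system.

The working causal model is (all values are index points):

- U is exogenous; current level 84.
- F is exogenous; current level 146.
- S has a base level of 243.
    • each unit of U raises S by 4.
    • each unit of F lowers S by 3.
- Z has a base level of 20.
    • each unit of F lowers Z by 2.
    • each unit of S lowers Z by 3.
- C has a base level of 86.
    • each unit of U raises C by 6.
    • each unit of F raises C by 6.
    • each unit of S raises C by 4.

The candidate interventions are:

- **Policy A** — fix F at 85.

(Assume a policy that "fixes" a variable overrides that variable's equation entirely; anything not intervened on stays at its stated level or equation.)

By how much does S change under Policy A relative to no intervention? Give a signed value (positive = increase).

Baseline:
  U = 84
  F = 146
  S = 243 + 4·84 − 3·146 = 141
Policy A (F := 85):
  U = 84
  F = 85
  S = 243 + 4·84 − 3·85 = 324
Change in S: 324 − 141 = 183

183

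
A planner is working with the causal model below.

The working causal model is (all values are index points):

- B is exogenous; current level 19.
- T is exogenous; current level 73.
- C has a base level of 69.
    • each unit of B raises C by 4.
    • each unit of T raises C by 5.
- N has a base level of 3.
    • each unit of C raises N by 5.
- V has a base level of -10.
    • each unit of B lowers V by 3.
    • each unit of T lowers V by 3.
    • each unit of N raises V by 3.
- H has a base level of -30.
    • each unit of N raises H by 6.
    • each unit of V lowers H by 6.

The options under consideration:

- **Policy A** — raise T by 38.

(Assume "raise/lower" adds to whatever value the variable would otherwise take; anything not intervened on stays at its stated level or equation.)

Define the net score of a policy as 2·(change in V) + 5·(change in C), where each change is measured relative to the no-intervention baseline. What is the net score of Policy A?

Baseline:
  B = 19
  T = 73
  C = 69 + 4·19 + 5·73 = 510
  N = 3 + 5·510 = 2553
  V = -10 − 3·19 − 3·73 + 3·2553 = 7373
Policy A (T + 38):
  B = 19
  T = 73 + 38 = 111
  C = 69 + 4·19 + 5·111 = 700
  N = 3 + 5·700 = 3503
  V = -10 − 3·19 − 3·111 + 3·3503 = 10109
ΔV = 10109 − 7373 = 2736; ΔC = 700 − 510 = 190
Score = 2·2736 + 5·190 = 6422

6422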